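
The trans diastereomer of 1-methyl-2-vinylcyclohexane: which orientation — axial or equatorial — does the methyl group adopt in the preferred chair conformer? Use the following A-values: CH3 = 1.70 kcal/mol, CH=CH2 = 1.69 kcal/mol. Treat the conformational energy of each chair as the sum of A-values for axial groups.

C1 and C2 have opposite parity, so for the trans isomer the two substituents are e,e in one chair and a,a in the other.
Chair I (methyl axial, vinyl axial): E = 3.39 kcal/mol.
Chair II (methyl equatorial, vinyl equatorial): E = 0.00 kcal/mol.
Chair II is the more stable (lower-energy) conformer, and in that chair the methyl group is equatorial.

equatorial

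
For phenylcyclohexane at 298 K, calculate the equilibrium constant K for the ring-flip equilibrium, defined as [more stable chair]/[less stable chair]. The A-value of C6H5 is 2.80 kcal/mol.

One chair has the phenyl group axial (E = 2.80 kcal/mol) and the other has it equatorial (E = 0).
ΔG = 2.80 kcal/mol between the two chairs.
K = exp(ΔG/RT) with R = 1.987×10⁻³ kcal mol⁻¹ K⁻¹ and T = 298 K gives K ≈ 113.

K ≈ 113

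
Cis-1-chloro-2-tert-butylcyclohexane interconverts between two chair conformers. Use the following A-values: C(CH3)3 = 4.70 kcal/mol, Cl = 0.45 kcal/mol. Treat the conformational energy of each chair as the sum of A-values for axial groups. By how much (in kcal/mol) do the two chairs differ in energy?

C1 and C2 have opposite parity, so for the cis isomer the two substituents are one axial and one equatorial in each chair.
Chair I (tert-butyl axial, chloro equatorial): E = 4.70 kcal/mol.
Chair II (tert-butyl equatorial, chloro axial): E = 0.45 kcal/mol.
ΔE = 4.70 − 0.45 = 4.25 kcal/mol; chair II is more stable.

4.25 kcal/mol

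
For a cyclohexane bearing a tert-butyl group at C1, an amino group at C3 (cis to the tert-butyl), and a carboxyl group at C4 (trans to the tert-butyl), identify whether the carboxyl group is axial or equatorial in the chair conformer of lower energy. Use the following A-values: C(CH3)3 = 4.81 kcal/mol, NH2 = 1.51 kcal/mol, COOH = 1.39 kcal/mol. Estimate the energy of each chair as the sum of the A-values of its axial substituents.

Chair I (tert-butyl axial, amino axial, carboxyl axial): E = 7.71 kcal/mol.
Chair II (tert-butyl equatorial, amino equatorial, carboxyl equatorial): E = 0.00 kcal/mol.
Chair II is the more stable (lower-energy) conformer, and in that chair the carboxyl group is equatorial.

equatorial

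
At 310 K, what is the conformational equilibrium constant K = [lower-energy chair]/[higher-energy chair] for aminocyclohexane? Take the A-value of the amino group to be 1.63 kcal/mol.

K ≈ 14.1

One chair has the amino group axial (E = 1.63 kcal/mol) and the other has it equatorial (E = 0).
ΔG = 1.63 kcal/mol between the two chairs.
K = exp(ΔG/RT) with R = 1.987×10⁻³ kcal mol⁻¹ K⁻¹ and T = 310 K gives K ≈ 14.1.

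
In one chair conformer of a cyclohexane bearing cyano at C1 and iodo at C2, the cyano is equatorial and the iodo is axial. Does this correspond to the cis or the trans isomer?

cis

C1 and C2 have opposite parity, so their axial bonds point in opposite directions.
With opposite-parity carbons, two substituents on the same face are one axial and one equatorial; opposite faces give both axial or both equatorial.
Here the groups are equatorial/axial → same face → cis.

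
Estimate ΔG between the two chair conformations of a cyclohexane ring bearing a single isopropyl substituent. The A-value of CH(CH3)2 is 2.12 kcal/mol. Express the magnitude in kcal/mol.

2.12 kcal/mol

A monosubstituted cyclohexane has one chair with the isopropyl group axial (E = A = 2.12 kcal/mol) and one with it equatorial (E = 0).
ΔE = 2.12 − 0 = 2.12 kcal/mol.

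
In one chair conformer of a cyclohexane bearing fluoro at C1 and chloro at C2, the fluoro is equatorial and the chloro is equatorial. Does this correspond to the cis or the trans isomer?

trans

C1 and C2 have opposite parity, so their axial bonds point in opposite directions.
With opposite-parity carbons, two substituents on the same face are one axial and one equatorial; opposite faces give both axial or both equatorial.
Here the groups are equatorial/equatorial → opposite face → trans.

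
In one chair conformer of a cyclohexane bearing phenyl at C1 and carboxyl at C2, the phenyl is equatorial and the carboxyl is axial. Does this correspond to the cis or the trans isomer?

cis

C1 and C2 have opposite parity, so their axial bonds point in opposite directions.
With opposite-parity carbons, two substituents on the same face are one axial and one equatorial; opposite faces give both axial or both equatorial.
Here the groups are equatorial/axial → same face → cis.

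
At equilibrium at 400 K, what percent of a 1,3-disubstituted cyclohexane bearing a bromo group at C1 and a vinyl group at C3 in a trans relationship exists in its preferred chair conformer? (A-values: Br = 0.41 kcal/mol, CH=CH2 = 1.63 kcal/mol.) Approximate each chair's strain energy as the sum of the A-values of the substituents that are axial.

C1 and C3 have the same parity, so for the trans isomer the two substituents are one axial and one equatorial in each chair.
Chair I (bromo axial, vinyl equatorial): E = 0.41 kcal/mol; chair II (bromo equatorial, vinyl axial): E = 1.63 kcal/mol.
ΔG = 1.22 kcal/mol between the two chairs.
K = exp(ΔG/RT) with R = 1.987×10⁻³ kcal mol⁻¹ K⁻¹ and T = 400 K gives K ≈ 4.64.
Fraction in the lower-energy chair = K/(K+1) = 82.3%.

82.3%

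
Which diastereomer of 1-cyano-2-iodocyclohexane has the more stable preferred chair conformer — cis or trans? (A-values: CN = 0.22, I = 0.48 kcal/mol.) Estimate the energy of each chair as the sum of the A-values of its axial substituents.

trans

At 1,2 positions (parity opposite): cis → (a,e or e,a); trans → (e,e or a,a).
Best chair for cis: E = 0.22 kcal/mol; best chair for trans: E = 0.00 kcal/mol.
The trans isomer is lower by 0.22 kcal/mol.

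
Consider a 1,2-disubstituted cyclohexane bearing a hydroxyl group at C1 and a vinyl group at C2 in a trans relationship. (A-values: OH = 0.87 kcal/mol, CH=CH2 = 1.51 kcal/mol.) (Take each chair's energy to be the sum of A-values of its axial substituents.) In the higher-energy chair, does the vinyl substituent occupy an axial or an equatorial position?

C1 and C2 have opposite parity, so for the trans isomer the two substituents are e,e in one chair and a,a in the other.
Chair I (hydroxyl axial, vinyl axial): E = 2.38 kcal/mol.
Chair II (hydroxyl equatorial, vinyl equatorial): E = 0.00 kcal/mol.
Chair I is the less stable (higher-energy) conformer, and in that chair the vinyl group is axial.

axial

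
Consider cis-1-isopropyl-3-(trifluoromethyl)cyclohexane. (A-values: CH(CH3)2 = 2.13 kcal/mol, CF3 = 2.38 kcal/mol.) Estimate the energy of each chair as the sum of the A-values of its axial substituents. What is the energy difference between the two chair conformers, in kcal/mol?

4.51 kcal/mol

C1 and C3 have the same parity, so for the cis isomer the two substituents are e,e in one chair and a,a in the other.
Chair I (isopropyl axial, trifluoromethyl axial): E = 4.51 kcal/mol.
Chair II (isopropyl equatorial, trifluoromethyl equatorial): E = 0.00 kcal/mol.
ΔE = 4.51 − 0.00 = 4.51 kcal/mol; chair II is more stable.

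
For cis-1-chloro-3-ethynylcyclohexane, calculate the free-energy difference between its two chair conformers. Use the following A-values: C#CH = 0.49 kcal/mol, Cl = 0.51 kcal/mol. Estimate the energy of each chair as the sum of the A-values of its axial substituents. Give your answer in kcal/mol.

C1 and C3 have the same parity, so for the cis isomer the two substituents are e,e in one chair and a,a in the other.
Chair I (ethynyl axial, chloro axial): E = 1.00 kcal/mol.
Chair II (ethynyl equatorial, chloro equatorial): E = 0.00 kcal/mol.
ΔE = 1.00 − 0.00 = 1.00 kcal/mol; chair II is more stable.

1.00 kcal/mol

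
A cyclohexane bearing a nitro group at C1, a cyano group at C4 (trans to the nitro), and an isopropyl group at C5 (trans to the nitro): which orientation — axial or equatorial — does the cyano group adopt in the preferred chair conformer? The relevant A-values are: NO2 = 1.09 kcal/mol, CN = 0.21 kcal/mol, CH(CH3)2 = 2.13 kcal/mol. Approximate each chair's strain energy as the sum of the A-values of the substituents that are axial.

Chair I (nitro axial, cyano axial, isopropyl equatorial): E = 1.30 kcal/mol.
Chair II (nitro equatorial, cyano equatorial, isopropyl axial): E = 2.13 kcal/mol.
Chair I is the more stable (lower-energy) conformer, and in that chair the cyano group is axial.

axial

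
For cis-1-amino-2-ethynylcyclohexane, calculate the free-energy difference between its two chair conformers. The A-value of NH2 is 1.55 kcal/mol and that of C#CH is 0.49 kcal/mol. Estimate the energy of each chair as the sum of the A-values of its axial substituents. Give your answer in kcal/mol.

C1 and C2 have opposite parity, so for the cis isomer the two substituents are one axial and one equatorial in each chair.
Chair I (amino axial, ethynyl equatorial): E = 1.55 kcal/mol.
Chair II (amino equatorial, ethynyl axial): E = 0.49 kcal/mol.
ΔE = 1.55 − 0.49 = 1.06 kcal/mol; chair II is more stable.

1.06 kcal/mol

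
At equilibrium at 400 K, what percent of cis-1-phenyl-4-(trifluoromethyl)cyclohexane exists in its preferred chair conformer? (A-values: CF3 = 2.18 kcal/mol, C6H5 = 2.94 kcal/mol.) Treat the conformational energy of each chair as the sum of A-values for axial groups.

C1 and C4 have opposite parity, so for the cis isomer the two substituents are one axial and one equatorial in each chair.
Chair I (trifluoromethyl axial, phenyl equatorial): E = 2.18 kcal/mol; chair II (trifluoromethyl equatorial, phenyl axial): E = 2.94 kcal/mol.
ΔG = 0.76 kcal/mol between the two chairs.
K = exp(ΔG/RT) with R = 1.987×10⁻³ kcal mol⁻¹ K⁻¹ and T = 400 K gives K ≈ 2.6.
Fraction in the lower-energy chair = K/(K+1) = 72.2%.

72.2%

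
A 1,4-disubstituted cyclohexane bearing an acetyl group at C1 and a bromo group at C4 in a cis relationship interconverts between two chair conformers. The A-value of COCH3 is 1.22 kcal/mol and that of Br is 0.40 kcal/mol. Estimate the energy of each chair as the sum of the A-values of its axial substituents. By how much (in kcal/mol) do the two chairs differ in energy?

C1 and C4 have opposite parity, so for the cis isomer the two substituents are one axial and one equatorial in each chair.
Chair I (acetyl axial, bromo equatorial): E = 1.22 kcal/mol.
Chair II (acetyl equatorial, bromo axial): E = 0.40 kcal/mol.
ΔE = 1.22 − 0.40 = 0.82 kcal/mol; chair II is more stable.

0.82 kcal/mol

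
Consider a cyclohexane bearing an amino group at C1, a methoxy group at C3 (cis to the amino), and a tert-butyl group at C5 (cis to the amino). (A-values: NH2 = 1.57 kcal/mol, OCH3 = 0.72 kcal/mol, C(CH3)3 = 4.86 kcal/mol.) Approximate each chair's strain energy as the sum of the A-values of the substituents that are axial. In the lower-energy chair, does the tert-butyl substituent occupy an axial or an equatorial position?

equatorial

Chair I (amino axial, methoxy axial, tert-butyl axial): E = 7.15 kcal/mol.
Chair II (amino equatorial, methoxy equatorial, tert-butyl equatorial): E = 0.00 kcal/mol.
Chair II is the more stable (lower-energy) conformer, and in that chair the tert-butyl group is equatorial.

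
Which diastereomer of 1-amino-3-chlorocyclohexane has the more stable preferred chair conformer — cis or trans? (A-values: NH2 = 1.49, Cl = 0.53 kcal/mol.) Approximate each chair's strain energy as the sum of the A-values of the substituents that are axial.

cis

At 1,3 positions (parity same): cis → (e,e or a,a); trans → (a,e or e,a).
Best chair for cis: E = 0.00 kcal/mol; best chair for trans: E = 0.53 kcal/mol.
The cis isomer is lower by 0.53 kcal/mol.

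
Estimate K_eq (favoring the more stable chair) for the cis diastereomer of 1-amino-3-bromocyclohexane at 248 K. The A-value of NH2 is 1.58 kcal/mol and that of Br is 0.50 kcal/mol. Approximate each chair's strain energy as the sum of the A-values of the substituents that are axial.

C1 and C3 have the same parity, so for the cis isomer the two substituents are e,e in one chair and a,a in the other.
Chair I (amino axial, bromo axial): E = 2.08 kcal/mol; chair II (amino equatorial, bromo equatorial): E = 0.00 kcal/mol.
ΔG = 2.08 kcal/mol between the two chairs.
K = exp(ΔG/RT) with R = 1.987×10⁻³ kcal mol⁻¹ K⁻¹ and T = 248 K gives K ≈ 68.1.

K ≈ 68.1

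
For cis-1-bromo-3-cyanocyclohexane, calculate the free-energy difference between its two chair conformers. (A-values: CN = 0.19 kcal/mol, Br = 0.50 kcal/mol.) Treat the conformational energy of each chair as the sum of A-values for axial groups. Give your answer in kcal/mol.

C1 and C3 have the same parity, so for the cis isomer the two substituents are e,e in one chair and a,a in the other.
Chair I (cyano axial, bromo axial): E = 0.69 kcal/mol.
Chair II (cyano equatorial, bromo equatorial): E = 0.00 kcal/mol.
ΔE = 0.69 − 0.00 = 0.69 kcal/mol; chair II is more stable.

0.69 kcal/mol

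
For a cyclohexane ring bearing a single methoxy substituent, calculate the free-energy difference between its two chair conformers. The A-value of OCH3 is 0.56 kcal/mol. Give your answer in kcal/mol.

A monosubstituted cyclohexane has one chair with the methoxy group axial (E = A = 0.56 kcal/mol) and one with it equatorial (E = 0).
ΔE = 0.56 − 0 = 0.56 kcal/mol.

0.56 kcal/mol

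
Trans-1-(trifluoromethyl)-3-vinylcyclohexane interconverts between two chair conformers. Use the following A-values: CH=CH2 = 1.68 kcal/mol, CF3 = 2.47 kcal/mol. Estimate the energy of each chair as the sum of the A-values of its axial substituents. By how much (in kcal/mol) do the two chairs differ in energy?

0.79 kcal/mol

C1 and C3 have the same parity, so for the trans isomer the two substituents are one axial and one equatorial in each chair.
Chair I (vinyl axial, trifluoromethyl equatorial): E = 1.68 kcal/mol.
Chair II (vinyl equatorial, trifluoromethyl axial): E = 2.47 kcal/mol.
ΔE = 2.47 − 1.68 = 0.79 kcal/mol; chair I is more stable.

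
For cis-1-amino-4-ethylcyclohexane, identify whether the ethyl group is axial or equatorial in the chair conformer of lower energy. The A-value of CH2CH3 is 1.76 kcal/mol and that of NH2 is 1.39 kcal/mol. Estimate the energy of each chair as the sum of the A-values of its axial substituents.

C1 and C4 have opposite parity, so for the cis isomer the two substituents are one axial and one equatorial in each chair.
Chair I (ethyl axial, amino equatorial): E = 1.76 kcal/mol.
Chair II (ethyl equatorial, amino axial): E = 1.39 kcal/mol.
Chair II is the more stable (lower-energy) conformer, and in that chair the ethyl group is equatorial.

equatorial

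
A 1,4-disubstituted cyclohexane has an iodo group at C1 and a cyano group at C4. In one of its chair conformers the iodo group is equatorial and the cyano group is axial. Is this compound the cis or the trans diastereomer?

C1 and C4 have opposite parity, so their axial bonds point in opposite directions.
With opposite-parity carbons, two substituents on the same face are one axial and one equatorial; opposite faces give both axial or both equatorial.
Here the groups are equatorial/axial → same face → cis.

cis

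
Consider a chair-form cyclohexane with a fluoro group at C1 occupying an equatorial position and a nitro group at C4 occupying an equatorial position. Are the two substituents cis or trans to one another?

C1 and C4 have opposite parity, so their axial bonds point in opposite directions.
With opposite-parity carbons, two substituents on the same face are one axial and one equatorial; opposite faces give both axial or both equatorial.
Here the groups are equatorial/equatorial → opposite face → trans.

trans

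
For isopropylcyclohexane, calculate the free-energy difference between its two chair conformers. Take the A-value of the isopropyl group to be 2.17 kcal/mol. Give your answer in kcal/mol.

A monosubstituted cyclohexane has one chair with the isopropyl group axial (E = A = 2.17 kcal/mol) and one with it equatorial (E = 0).
ΔE = 2.17 − 0 = 2.17 kcal/mol.

2.17 kcal/mol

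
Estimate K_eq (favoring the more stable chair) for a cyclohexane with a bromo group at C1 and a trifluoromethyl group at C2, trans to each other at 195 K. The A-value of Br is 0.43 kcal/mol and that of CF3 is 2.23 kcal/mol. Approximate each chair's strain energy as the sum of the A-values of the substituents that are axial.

C1 and C2 have opposite parity, so for the trans isomer the two substituents are e,e in one chair and a,a in the other.
Chair I (bromo axial, trifluoromethyl axial): E = 2.66 kcal/mol; chair II (bromo equatorial, trifluoromethyl equatorial): E = 0.00 kcal/mol.
ΔG = 2.66 kcal/mol between the two chairs.
K = exp(ΔG/RT) with R = 1.987×10⁻³ kcal mol⁻¹ K⁻¹ and T = 195 K gives K ≈ 958.

K ≈ 958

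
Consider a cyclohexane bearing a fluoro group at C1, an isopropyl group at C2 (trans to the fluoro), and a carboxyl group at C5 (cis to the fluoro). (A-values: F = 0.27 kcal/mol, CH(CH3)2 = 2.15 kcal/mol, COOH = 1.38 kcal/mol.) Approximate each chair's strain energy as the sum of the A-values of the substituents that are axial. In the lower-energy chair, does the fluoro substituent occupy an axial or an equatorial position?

equatorial

Chair I (fluoro axial, isopropyl axial, carboxyl axial): E = 3.80 kcal/mol.
Chair II (fluoro equatorial, isopropyl equatorial, carboxyl equatorial): E = 0.00 kcal/mol.
Chair II is the more stable (lower-energy) conformer, and in that chair the fluoro group is equatorial.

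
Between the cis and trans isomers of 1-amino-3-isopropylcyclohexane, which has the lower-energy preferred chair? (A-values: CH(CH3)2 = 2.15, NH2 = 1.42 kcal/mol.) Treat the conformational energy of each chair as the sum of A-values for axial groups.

cis

At 1,3 positions (parity same): cis → (e,e or a,a); trans → (a,e or e,a).
Best chair for cis: E = 0.00 kcal/mol; best chair for trans: E = 1.42 kcal/mol.
The cis isomer is lower by 1.42 kcal/mol.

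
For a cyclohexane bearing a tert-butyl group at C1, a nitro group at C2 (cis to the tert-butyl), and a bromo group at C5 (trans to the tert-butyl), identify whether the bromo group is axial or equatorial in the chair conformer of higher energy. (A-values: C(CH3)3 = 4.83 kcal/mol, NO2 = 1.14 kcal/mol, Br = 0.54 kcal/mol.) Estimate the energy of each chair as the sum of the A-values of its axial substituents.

Chair I (tert-butyl axial, nitro equatorial, bromo equatorial): E = 4.83 kcal/mol.
Chair II (tert-butyl equatorial, nitro axial, bromo axial): E = 1.68 kcal/mol.
Chair I is the less stable (higher-energy) conformer, and in that chair the bromo group is equatorial.

equatorial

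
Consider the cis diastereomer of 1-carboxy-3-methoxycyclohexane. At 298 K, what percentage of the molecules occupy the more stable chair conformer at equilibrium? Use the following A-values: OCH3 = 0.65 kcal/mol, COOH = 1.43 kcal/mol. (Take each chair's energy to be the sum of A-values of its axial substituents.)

C1 and C3 have the same parity, so for the cis isomer the two substituents are e,e in one chair and a,a in the other.
Chair I (methoxy axial, carboxyl axial): E = 2.08 kcal/mol; chair II (methoxy equatorial, carboxyl equatorial): E = 0.00 kcal/mol.
ΔG = 2.08 kcal/mol between the two chairs.
K = exp(ΔG/RT) with R = 1.987×10⁻³ kcal mol⁻¹ K⁻¹ and T = 298 K gives K ≈ 33.5.
Fraction in the lower-energy chair = K/(K+1) = 97.1%.

97.1%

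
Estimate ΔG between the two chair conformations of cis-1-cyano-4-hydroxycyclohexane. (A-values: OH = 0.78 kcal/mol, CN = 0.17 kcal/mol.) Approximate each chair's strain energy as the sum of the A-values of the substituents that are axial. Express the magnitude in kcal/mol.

0.61 kcal/mol

C1 and C4 have opposite parity, so for the cis isomer the two substituents are one axial and one equatorial in each chair.
Chair I (hydroxyl axial, cyano equatorial): E = 0.78 kcal/mol.
Chair II (hydroxyl equatorial, cyano axial): E = 0.17 kcal/mol.
ΔE = 0.78 − 0.17 = 0.61 kcal/mol; chair II is more stable.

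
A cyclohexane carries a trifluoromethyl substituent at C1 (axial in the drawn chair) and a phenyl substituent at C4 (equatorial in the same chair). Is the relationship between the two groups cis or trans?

C1 and C4 have opposite parity, so their axial bonds point in opposite directions.
With opposite-parity carbons, two substituents on the same face are one axial and one equatorial; opposite faces give both axial or both equatorial.
Here the groups are axial/equatorial → same face → cis.

cis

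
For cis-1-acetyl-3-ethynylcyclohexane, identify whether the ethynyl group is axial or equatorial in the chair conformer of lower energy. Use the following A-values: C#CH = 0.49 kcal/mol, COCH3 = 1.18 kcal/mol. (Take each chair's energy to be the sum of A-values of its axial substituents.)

equatorial

C1 and C3 have the same parity, so for the cis isomer the two substituents are e,e in one chair and a,a in the other.
Chair I (ethynyl axial, acetyl axial): E = 1.67 kcal/mol.
Chair II (ethynyl equatorial, acetyl equatorial): E = 0.00 kcal/mol.
Chair II is the more stable (lower-energy) conformer, and in that chair the ethynyl group is equatorial.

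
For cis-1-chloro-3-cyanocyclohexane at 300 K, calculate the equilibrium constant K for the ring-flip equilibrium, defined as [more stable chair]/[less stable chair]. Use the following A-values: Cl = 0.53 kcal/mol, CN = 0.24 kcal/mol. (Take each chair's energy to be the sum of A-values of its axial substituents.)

K ≈ 3.64

C1 and C3 have the same parity, so for the cis isomer the two substituents are e,e in one chair and a,a in the other.
Chair I (chloro axial, cyano axial): E = 0.77 kcal/mol; chair II (chloro equatorial, cyano equatorial): E = 0.00 kcal/mol.
ΔG = 0.77 kcal/mol between the two chairs.
K = exp(ΔG/RT) with R = 1.987×10⁻³ kcal mol⁻¹ K⁻¹ and T = 300 K gives K ≈ 3.64.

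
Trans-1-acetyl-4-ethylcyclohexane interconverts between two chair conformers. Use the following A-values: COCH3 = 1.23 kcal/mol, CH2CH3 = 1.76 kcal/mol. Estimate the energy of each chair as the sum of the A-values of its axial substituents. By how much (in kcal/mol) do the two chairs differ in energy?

C1 and C4 have opposite parity, so for the trans isomer the two substituents are e,e in one chair and a,a in the other.
Chair I (acetyl axial, ethyl axial): E = 2.99 kcal/mol.
Chair II (acetyl equatorial, ethyl equatorial): E = 0.00 kcal/mol.
ΔE = 2.99 − 0.00 = 2.99 kcal/mol; chair II is more stable.

2.99 kcal/mol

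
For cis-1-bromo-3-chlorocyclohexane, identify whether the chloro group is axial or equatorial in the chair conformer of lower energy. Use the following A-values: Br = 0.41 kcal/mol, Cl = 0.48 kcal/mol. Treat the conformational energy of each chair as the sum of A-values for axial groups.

C1 and C3 have the same parity, so for the cis isomer the two substituents are e,e in one chair and a,a in the other.
Chair I (bromo axial, chloro axial): E = 0.89 kcal/mol.
Chair II (bromo equatorial, chloro equatorial): E = 0.00 kcal/mol.
Chair II is the more stable (lower-energy) conformer, and in that chair the chloro group is equatorial.

equatorial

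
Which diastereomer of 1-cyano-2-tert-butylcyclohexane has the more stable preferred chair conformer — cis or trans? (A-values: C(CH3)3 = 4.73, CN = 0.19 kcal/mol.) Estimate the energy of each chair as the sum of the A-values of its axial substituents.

trans

At 1,2 positions (parity opposite): cis → (a,e or e,a); trans → (e,e or a,a).
Best chair for cis: E = 0.19 kcal/mol; best chair for trans: E = 0.00 kcal/mol.
The trans isomer is lower by 0.19 kcal/mol.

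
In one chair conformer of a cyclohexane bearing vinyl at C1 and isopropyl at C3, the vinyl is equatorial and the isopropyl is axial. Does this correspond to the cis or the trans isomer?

C1 and C3 have the same parity, so their axial bonds point in the same direction.
With same-parity carbons, two substituents on the same face are both axial or both equatorial; opposite faces give one of each.
Here the groups are equatorial/axial → opposite face → trans.

trans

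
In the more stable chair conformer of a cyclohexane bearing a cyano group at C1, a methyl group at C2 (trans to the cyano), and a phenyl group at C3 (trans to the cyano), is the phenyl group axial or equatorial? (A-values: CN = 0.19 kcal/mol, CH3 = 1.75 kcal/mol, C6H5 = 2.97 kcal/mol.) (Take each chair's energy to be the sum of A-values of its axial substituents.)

Chair I (cyano axial, methyl axial, phenyl equatorial): E = 1.94 kcal/mol.
Chair II (cyano equatorial, methyl equatorial, phenyl axial): E = 2.97 kcal/mol.
Chair I is the more stable (lower-energy) conformer, and in that chair the phenyl group is equatorial.

equatorial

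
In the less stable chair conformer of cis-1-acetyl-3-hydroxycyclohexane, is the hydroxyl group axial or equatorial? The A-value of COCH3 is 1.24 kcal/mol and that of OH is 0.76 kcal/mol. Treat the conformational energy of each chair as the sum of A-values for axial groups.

axial

C1 and C3 have the same parity, so for the cis isomer the two substituents are e,e in one chair and a,a in the other.
Chair I (acetyl axial, hydroxyl axial): E = 2.00 kcal/mol.
Chair II (acetyl equatorial, hydroxyl equatorial): E = 0.00 kcal/mol.
Chair I is the less stable (higher-energy) conformer, and in that chair the hydroxyl group is axial.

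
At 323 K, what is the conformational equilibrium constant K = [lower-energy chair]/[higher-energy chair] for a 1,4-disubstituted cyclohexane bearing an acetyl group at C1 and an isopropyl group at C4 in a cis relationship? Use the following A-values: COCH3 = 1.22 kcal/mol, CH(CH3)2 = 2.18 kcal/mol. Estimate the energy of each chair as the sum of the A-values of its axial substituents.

K ≈ 4.46

C1 and C4 have opposite parity, so for the cis isomer the two substituents are one axial and one equatorial in each chair.
Chair I (acetyl axial, isopropyl equatorial): E = 1.22 kcal/mol; chair II (acetyl equatorial, isopropyl axial): E = 2.18 kcal/mol.
ΔG = 0.96 kcal/mol between the two chairs.
K = exp(ΔG/RT) with R = 1.987×10⁻³ kcal mol⁻¹ K⁻¹ and T = 323 K gives K ≈ 4.46.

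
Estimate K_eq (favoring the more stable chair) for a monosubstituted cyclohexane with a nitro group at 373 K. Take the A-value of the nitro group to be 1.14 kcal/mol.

K ≈ 4.66

One chair has the nitro group axial (E = 1.14 kcal/mol) and the other has it equatorial (E = 0).
ΔG = 1.14 kcal/mol between the two chairs.
K = exp(ΔG/RT) with R = 1.987×10⁻³ kcal mol⁻¹ K⁻¹ and T = 373 K gives K ≈ 4.66.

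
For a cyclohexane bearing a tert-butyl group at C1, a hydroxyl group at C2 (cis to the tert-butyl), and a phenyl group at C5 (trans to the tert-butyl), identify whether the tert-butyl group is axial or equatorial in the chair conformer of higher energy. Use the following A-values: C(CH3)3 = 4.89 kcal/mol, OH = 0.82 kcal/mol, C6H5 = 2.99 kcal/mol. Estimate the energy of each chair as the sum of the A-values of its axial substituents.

Chair I (tert-butyl axial, hydroxyl equatorial, phenyl equatorial): E = 4.89 kcal/mol.
Chair II (tert-butyl equatorial, hydroxyl axial, phenyl axial): E = 3.81 kcal/mol.
Chair I is the less stable (higher-energy) conformer, and in that chair the tert-butyl group is axial.

axial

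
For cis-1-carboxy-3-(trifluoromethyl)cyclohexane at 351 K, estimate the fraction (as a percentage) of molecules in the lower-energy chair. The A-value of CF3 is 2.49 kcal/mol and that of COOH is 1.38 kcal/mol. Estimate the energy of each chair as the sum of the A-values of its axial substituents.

C1 and C3 have the same parity, so for the cis isomer the two substituents are e,e in one chair and a,a in the other.
Chair I (trifluoromethyl axial, carboxyl axial): E = 3.87 kcal/mol; chair II (trifluoromethyl equatorial, carboxyl equatorial): E = 0.00 kcal/mol.
ΔG = 3.87 kcal/mol between the two chairs.
K = exp(ΔG/RT) with R = 1.987×10⁻³ kcal mol⁻¹ K⁻¹ and T = 351 K gives K ≈ 257.
Fraction in the lower-energy chair = K/(K+1) = 99.6%.

99.6%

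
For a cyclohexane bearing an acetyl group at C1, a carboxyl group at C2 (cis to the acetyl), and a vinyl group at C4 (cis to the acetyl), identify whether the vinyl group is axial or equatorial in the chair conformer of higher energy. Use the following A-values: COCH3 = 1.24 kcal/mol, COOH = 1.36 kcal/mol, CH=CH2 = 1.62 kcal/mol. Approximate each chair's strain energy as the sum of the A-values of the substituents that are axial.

axial

Chair I (acetyl axial, carboxyl equatorial, vinyl equatorial): E = 1.24 kcal/mol.
Chair II (acetyl equatorial, carboxyl axial, vinyl axial): E = 2.98 kcal/mol.
Chair II is the less stable (higher-energy) conformer, and in that chair the vinyl group is axial.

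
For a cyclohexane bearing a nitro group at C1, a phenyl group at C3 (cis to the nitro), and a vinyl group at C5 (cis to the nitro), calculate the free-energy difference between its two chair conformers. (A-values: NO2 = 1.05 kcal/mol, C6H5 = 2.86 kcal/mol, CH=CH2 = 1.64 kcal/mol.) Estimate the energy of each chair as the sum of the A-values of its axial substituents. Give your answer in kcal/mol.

Chair I (nitro axial, phenyl axial, vinyl axial): E = 5.55 kcal/mol.
Chair II (nitro equatorial, phenyl equatorial, vinyl equatorial): E = 0.00 kcal/mol.
ΔE = 5.55 − 0.00 = 5.55 kcal/mol; chair II is more stable.

5.55 kcal/mol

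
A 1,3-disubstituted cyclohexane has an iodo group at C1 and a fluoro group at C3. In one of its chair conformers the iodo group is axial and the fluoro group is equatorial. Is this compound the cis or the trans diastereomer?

trans

C1 and C3 have the same parity, so their axial bonds point in the same direction.
With same-parity carbons, two substituents on the same face are both axial or both equatorial; opposite faces give one of each.
Here the groups are axial/equatorial → opposite face → trans.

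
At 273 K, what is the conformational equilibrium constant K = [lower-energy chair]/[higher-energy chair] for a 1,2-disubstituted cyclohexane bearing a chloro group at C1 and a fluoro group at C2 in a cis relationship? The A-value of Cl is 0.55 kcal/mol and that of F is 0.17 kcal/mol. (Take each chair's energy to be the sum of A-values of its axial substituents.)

C1 and C2 have opposite parity, so for the cis isomer the two substituents are one axial and one equatorial in each chair.
Chair I (chloro axial, fluoro equatorial): E = 0.55 kcal/mol; chair II (chloro equatorial, fluoro axial): E = 0.17 kcal/mol.
ΔG = 0.38 kcal/mol between the two chairs.
K = exp(ΔG/RT) with R = 1.987×10⁻³ kcal mol⁻¹ K⁻¹ and T = 273 K gives K ≈ 2.01.

K ≈ 2.01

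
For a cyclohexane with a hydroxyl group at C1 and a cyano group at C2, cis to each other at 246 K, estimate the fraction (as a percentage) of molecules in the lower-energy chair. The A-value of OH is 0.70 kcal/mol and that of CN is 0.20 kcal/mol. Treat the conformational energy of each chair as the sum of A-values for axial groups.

C1 and C2 have opposite parity, so for the cis isomer the two substituents are one axial and one equatorial in each chair.
Chair I (hydroxyl axial, cyano equatorial): E = 0.70 kcal/mol; chair II (hydroxyl equatorial, cyano axial): E = 0.20 kcal/mol.
ΔG = 0.50 kcal/mol between the two chairs.
K = exp(ΔG/RT) with R = 1.987×10⁻³ kcal mol⁻¹ K⁻¹ and T = 246 K gives K ≈ 2.78.
Fraction in the lower-energy chair = K/(K+1) = 73.6%.

73.6%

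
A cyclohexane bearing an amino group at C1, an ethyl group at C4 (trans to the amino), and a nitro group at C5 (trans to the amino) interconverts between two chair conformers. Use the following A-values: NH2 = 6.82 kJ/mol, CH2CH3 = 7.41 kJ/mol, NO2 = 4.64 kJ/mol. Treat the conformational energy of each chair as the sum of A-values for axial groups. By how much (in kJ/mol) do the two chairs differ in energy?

9.59 kJ/mol

Chair I (amino axial, ethyl axial, nitro equatorial): E = 14.23 kJ/mol.
Chair II (amino equatorial, ethyl equatorial, nitro axial): E = 4.64 kJ/mol.
ΔE = 14.23 − 4.64 = 9.59 kJ/mol; chair II is more stable.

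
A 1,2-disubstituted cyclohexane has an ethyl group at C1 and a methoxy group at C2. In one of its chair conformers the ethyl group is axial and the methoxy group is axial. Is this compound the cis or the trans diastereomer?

C1 and C2 have opposite parity, so their axial bonds point in opposite directions.
With opposite-parity carbons, two substituents on the same face are one axial and one equatorial; opposite faces give both axial or both equatorial.
Here the groups are axial/axial → opposite face → trans.

trans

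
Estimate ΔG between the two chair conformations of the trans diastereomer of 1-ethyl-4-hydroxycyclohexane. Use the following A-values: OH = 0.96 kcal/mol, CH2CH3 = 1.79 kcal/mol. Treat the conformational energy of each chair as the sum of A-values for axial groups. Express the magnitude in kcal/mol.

C1 and C4 have opposite parity, so for the trans isomer the two substituents are e,e in one chair and a,a in the other.
Chair I (hydroxyl axial, ethyl axial): E = 2.75 kcal/mol.
Chair II (hydroxyl equatorial, ethyl equatorial): E = 0.00 kcal/mol.
ΔE = 2.75 − 0.00 = 2.75 kcal/mol; chair II is more stable.

2.75 kcal/mol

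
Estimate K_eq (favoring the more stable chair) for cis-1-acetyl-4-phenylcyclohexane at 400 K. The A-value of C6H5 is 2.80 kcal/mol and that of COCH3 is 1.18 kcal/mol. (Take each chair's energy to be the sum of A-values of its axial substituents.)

C1 and C4 have opposite parity, so for the cis isomer the two substituents are one axial and one equatorial in each chair.
Chair I (phenyl axial, acetyl equatorial): E = 2.80 kcal/mol; chair II (phenyl equatorial, acetyl axial): E = 1.18 kcal/mol.
ΔG = 1.62 kcal/mol between the two chairs.
K = exp(ΔG/RT) with R = 1.987×10⁻³ kcal mol⁻¹ K⁻¹ and T = 400 K gives K ≈ 7.68.

K ≈ 7.68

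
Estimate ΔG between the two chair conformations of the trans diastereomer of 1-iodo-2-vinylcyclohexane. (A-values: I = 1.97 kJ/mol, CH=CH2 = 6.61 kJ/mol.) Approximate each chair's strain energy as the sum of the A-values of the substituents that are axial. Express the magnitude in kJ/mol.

8.58 kJ/mol

C1 and C2 have opposite parity, so for the trans isomer the two substituents are e,e in one chair and a,a in the other.
Chair I (iodo axial, vinyl axial): E = 8.58 kJ/mol.
Chair II (iodo equatorial, vinyl equatorial): E = 0.00 kJ/mol.
ΔE = 8.58 − 0.00 = 8.58 kJ/mol; chair II is more stable.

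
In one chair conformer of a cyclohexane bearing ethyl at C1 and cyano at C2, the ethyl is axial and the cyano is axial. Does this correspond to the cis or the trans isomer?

C1 and C2 have opposite parity, so their axial bonds point in opposite directions.
With opposite-parity carbons, two substituents on the same face are one axial and one equatorial; opposite faces give both axial or both equatorial.
Here the groups are axial/axial → opposite face → trans.

trans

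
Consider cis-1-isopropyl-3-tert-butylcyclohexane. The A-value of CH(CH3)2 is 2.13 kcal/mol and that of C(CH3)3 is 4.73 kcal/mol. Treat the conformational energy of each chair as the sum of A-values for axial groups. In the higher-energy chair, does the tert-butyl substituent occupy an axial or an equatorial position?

axial

C1 and C3 have the same parity, so for the cis isomer the two substituents are e,e in one chair and a,a in the other.
Chair I (isopropyl axial, tert-butyl axial): E = 6.86 kcal/mol.
Chair II (isopropyl equatorial, tert-butyl equatorial): E = 0.00 kcal/mol.
Chair I is the less stable (higher-energy) conformer, and in that chair the tert-butyl group is axial.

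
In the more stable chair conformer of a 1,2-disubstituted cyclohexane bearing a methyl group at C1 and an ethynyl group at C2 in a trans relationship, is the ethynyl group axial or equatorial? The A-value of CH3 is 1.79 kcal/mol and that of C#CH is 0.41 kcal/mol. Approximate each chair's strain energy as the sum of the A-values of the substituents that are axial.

equatorial

C1 and C2 have opposite parity, so for the trans isomer the two substituents are e,e in one chair and a,a in the other.
Chair I (methyl axial, ethynyl axial): E = 2.20 kcal/mol.
Chair II (methyl equatorial, ethynyl equatorial): E = 0.00 kcal/mol.
Chair II is the more stable (lower-energy) conformer, and in that chair the ethynyl group is equatorial.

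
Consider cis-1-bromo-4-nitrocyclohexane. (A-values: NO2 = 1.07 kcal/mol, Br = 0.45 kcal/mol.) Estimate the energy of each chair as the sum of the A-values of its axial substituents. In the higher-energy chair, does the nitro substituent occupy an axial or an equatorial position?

C1 and C4 have opposite parity, so for the cis isomer the two substituents are one axial and one equatorial in each chair.
Chair I (nitro axial, bromo equatorial): E = 1.07 kcal/mol.
Chair II (nitro equatorial, bromo axial): E = 0.45 kcal/mol.
Chair I is the less stable (higher-energy) conformer, and in that chair the nitro group is axial.

axial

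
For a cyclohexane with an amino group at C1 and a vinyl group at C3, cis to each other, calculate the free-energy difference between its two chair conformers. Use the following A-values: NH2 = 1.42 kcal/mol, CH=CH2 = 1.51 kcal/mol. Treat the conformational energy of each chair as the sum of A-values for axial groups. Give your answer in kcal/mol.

C1 and C3 have the same parity, so for the cis isomer the two substituents are e,e in one chair and a,a in the other.
Chair I (amino axial, vinyl axial): E = 2.93 kcal/mol.
Chair II (amino equatorial, vinyl equatorial): E = 0.00 kcal/mol.
ΔE = 2.93 − 0.00 = 2.93 kcal/mol; chair II is more stable.

2.93 kcal/mol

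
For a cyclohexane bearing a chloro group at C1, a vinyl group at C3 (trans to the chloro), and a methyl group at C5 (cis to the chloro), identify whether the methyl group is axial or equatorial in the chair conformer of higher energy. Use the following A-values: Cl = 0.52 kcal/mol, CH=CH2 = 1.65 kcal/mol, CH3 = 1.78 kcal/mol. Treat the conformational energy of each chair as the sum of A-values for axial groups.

Chair I (chloro axial, vinyl equatorial, methyl axial): E = 2.30 kcal/mol.
Chair II (chloro equatorial, vinyl axial, methyl equatorial): E = 1.65 kcal/mol.
Chair I is the less stable (higher-energy) conformer, and in that chair the methyl group is axial.

axial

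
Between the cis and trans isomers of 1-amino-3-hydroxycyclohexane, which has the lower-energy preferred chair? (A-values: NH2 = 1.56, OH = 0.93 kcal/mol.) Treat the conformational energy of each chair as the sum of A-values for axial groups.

At 1,3 positions (parity same): cis → (e,e or a,a); trans → (a,e or e,a).
Best chair for cis: E = 0.00 kcal/mol; best chair for trans: E = 0.93 kcal/mol.
The cis isomer is lower by 0.93 kcal/mol.

cis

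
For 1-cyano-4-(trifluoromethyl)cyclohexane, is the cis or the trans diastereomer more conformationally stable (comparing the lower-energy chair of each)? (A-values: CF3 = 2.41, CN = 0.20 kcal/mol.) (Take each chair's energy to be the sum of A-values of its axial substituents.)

At 1,4 positions (parity opposite): cis → (a,e or e,a); trans → (e,e or a,a).
Best chair for cis: E = 0.20 kcal/mol; best chair for trans: E = 0.00 kcal/mol.
The trans isomer is lower by 0.20 kcal/mol.

trans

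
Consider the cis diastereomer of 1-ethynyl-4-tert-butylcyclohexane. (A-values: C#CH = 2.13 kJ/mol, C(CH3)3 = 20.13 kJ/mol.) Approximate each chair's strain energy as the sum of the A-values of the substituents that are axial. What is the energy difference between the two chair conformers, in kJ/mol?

C1 and C4 have opposite parity, so for the cis isomer the two substituents are one axial and one equatorial in each chair.
Chair I (ethynyl axial, tert-butyl equatorial): E = 2.13 kJ/mol.
Chair II (ethynyl equatorial, tert-butyl axial): E = 20.13 kJ/mol.
ΔE = 20.13 − 2.13 = 18.00 kJ/mol; chair I is more stable.

18.00 kJ/mol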